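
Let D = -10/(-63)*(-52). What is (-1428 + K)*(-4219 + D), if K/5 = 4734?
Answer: -1974474238/21 ≈ -9.4023e+7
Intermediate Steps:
K = 23670 (K = 5*4734 = 23670)
D = -520/63 (D = -10*(-1/63)*(-52) = (10/63)*(-52) = -520/63 ≈ -8.2540)
(-1428 + K)*(-4219 + D) = (-1428 + 23670)*(-4219 - 520/63) = 22242*(-266317/63) = -1974474238/21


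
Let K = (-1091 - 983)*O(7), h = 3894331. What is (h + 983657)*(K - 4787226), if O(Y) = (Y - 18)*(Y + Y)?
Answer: -21794021126040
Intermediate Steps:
O(Y) = 2*Y*(-18 + Y) (O(Y) = (-18 + Y)*(2*Y) = 2*Y*(-18 + Y))
K = 319396 (K = (-1091 - 983)*(2*7*(-18 + 7)) = -4148*7*(-11) = -2074*(-154) = 319396)
(h + 983657)*(K - 4787226) = (3894331 + 983657)*(319396 - 4787226) = 4877988*(-4467830) = -21794021126040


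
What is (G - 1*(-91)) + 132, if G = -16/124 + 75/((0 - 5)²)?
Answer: 7002/31 ≈ 225.87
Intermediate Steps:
G = 89/31 (G = -16*1/124 + 75/((-5)²) = -4/31 + 75/25 = -4/31 + 75*(1/25) = -4/31 + 3 = 89/31 ≈ 2.8710)
(G - 1*(-91)) + 132 = (89/31 - 1*(-91)) + 132 = (89/31 + 91) + 132 = 2910/31 + 132 = 7002/31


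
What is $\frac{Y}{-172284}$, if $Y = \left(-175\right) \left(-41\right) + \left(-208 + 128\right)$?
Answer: $- \frac{2365}{57428} \approx -0.041182$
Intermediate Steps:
$Y = 7095$ ($Y = 7175 - 80 = 7095$)
$\frac{Y}{-172284} = \frac{7095}{-172284} = 7095 \left(- \frac{1}{172284}\right) = - \frac{2365}{57428}$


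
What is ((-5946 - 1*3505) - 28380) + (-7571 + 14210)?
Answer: -31192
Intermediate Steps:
((-5946 - 1*3505) - 28380) + (-7571 + 14210) = ((-5946 - 3505) - 28380) + 6639 = (-9451 - 28380) + 6639 = -37831 + 6639 = -31192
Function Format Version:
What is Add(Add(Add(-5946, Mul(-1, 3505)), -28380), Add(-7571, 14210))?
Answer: -31192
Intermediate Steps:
Add(Add(Add(-5946, Mul(-1, 3505)), -28380), Add(-7571, 14210)) = Add(Add(Add(-5946, -3505), -28380), 6639) = Add(Add(-9451, -28380), 6639) = Add(-37831, 6639) = -31192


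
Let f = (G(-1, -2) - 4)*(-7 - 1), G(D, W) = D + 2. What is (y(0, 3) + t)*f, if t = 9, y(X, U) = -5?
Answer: 96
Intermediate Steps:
G(D, W) = 2 + D
f = 24 (f = ((2 - 1) - 4)*(-7 - 1) = (1 - 4)*(-8) = -3*(-8) = 24)
(y(0, 3) + t)*f = (-5 + 9)*24 = 4*24 = 96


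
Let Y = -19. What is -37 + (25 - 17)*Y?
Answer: -189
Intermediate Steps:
-37 + (25 - 17)*Y = -37 + (25 - 17)*(-19) = -37 + 8*(-19) = -37 - 152 = -189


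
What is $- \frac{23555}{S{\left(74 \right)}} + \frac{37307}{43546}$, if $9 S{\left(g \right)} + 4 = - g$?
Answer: $\frac{769537018}{283049} \approx 2718.7$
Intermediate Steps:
$S{\left(g \right)} = - \frac{4}{9} - \frac{g}{9}$ ($S{\left(g \right)} = - \frac{4}{9} + \frac{\left(-1\right) g}{9} = - \frac{4}{9} - \frac{g}{9}$)
$- \frac{23555}{S{\left(74 \right)}} + \frac{37307}{43546} = - \frac{23555}{- \frac{4}{9} - \frac{74}{9}} + \frac{37307}{43546} = - \frac{23555}{- \frac{4}{9} - \frac{74}{9}} + 37307 \cdot \frac{1}{43546} = - \frac{23555}{- \frac{26}{3}} + \frac{37307}{43546} = \left(-23555\right) \left(- \frac{3}{26}\right) + \frac{37307}{43546} = \frac{70665}{26} + \frac{37307}{43546} = \frac{769537018}{283049}$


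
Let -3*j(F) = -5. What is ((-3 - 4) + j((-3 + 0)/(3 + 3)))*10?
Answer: -160/3 ≈ -53.333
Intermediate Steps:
j(F) = 5/3 (j(F) = -⅓*(-5) = 5/3)
((-3 - 4) + j((-3 + 0)/(3 + 3)))*10 = ((-3 - 4) + 5/3)*10 = (-7 + 5/3)*10 = -16/3*10 = -160/3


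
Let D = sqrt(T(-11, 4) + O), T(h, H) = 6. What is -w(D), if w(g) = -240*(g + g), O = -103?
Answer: 480*I*sqrt(97) ≈ 4727.5*I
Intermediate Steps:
D = I*sqrt(97) (D = sqrt(6 - 103) = sqrt(-97) = I*sqrt(97) ≈ 9.8489*I)
w(g) = -480*g
-w(D) = -(-480)*I*sqrt(97) = 480*I*sqrt(97)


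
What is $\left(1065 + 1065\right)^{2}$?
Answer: $4536900$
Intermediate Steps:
$\left(1065 + 1065\right)^{2} = 2130^{2} = 4536900$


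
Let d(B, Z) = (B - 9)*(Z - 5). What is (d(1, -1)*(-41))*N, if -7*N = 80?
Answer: 157440/7 ≈ 22491.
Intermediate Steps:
d(B, Z) = (-9 + B)*(-5 + Z)
N = -80/7 (N = -⅐*80 = -80/7 ≈ -11.429)
(d(1, -1)*(-41))*N = ((45 - 9*(-1) - 5*1 + 1*(-1))*(-41))*(-80/7) = ((45 + 9 - 5 - 1)*(-41))*(-80/7) = (48*(-41))*(-80/7) = -1968*(-80/7) = 157440/7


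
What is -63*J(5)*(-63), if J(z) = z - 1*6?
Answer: -3969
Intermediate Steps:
J(z) = -6 + z (J(z) = z - 6 = -6 + z)
-63*J(5)*(-63) = -63*(-6 + 5)*(-63) = -63*(-1)*(-63) = 63*(-63) = -3969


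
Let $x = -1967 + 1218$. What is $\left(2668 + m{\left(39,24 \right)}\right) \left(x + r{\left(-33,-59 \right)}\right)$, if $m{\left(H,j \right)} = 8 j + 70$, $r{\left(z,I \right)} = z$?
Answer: $-2291260$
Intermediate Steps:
$m{\left(H,j \right)} = 70 + 8 j$
$x = -749$
$\left(2668 + m{\left(39,24 \right)}\right) \left(x + r{\left(-33,-59 \right)}\right) = \left(2668 + \left(70 + 8 \cdot 24\right)\right) \left(-749 - 33\right) = \left(2668 + \left(70 + 192\right)\right) \left(-782\right) = \left(2668 + 262\right) \left(-782\right) = 2930 \left(-782\right) = -2291260$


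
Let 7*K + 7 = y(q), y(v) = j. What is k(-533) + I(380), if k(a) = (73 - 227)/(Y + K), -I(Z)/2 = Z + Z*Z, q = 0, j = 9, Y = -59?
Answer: -119008082/411 ≈ -2.8956e+5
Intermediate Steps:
y(v) = 9
I(Z) = -2*Z - 2*Z² (I(Z) = -2*(Z + Z*Z) = -2*(Z + Z²) = -2*Z - 2*Z²)
K = 2/7 (K = -1 + (⅐)*9 = -1 + 9/7 = 2/7 ≈ 0.28571)
k(a) = 1078/411 (k(a) = (73 - 227)/(-59 + 2/7) = -154/(-411/7) = -154*(-7/411) = 1078/411)
k(-533) + I(380) = 1078/411 - 2*380*(1 + 380) = 1078/411 - 2*380*381 = 1078/411 - 289560 = -119008082/411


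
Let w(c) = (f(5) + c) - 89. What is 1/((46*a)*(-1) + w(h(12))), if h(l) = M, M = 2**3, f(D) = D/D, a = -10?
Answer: 1/380 ≈ 0.0026316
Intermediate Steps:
f(D) = 1
M = 8
h(l) = 8
w(c) = -88 + c (w(c) = (1 + c) - 89 = -88 + c)
1/((46*a)*(-1) + w(h(12))) = 1/((46*(-10))*(-1) + (-88 + 8)) = 1/(-460*(-1) - 80) = 1/(460 - 80) = 1/380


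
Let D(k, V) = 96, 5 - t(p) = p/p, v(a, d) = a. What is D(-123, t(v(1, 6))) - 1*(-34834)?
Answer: 34930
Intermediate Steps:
t(p) = 4 (t(p) = 5 - p/p = 5 - 1*1 = 5 - 1 = 4)
D(-123, t(v(1, 6))) - 1*(-34834) = 96 - 1*(-34834) = 96 + 34834 = 34930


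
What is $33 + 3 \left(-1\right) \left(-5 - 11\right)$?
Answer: $81$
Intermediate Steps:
$33 + 3 \left(-1\right) \left(-5 - 11\right) = 33 - -48 = 33 + 48 = 81$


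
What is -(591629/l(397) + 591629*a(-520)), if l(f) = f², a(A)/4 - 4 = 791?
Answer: -296522455685609/157609 ≈ -1.8814e+9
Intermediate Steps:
a(A) = 3180 (a(A) = 16 + 4*791 = 16 + 3164 = 3180)
-(591629/l(397) + 591629*a(-520)) = -591629/(1/(3180 + 1/(397²))) = -591629/(1/(3180 + 1/157609)) = -591629/(1/(501196621/157609)) = -591629/157609/501196621 = -591629*501196621/157609 = -296522455685609/157609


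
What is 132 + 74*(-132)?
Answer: -9636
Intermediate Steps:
132 + 74*(-132) = 132 - 9768 = -9636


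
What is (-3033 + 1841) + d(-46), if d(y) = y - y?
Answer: -1192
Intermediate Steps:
d(y) = 0
(-3033 + 1841) + d(-46) = (-3033 + 1841) + 0 = -1192 + 0 = -1192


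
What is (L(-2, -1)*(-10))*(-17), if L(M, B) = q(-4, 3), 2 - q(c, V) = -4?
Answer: 1020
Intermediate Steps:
q(c, V) = 6 (q(c, V) = 2 - 1*(-4) = 2 + 4 = 6)
L(M, B) = 6
(L(-2, -1)*(-10))*(-17) = (6*(-10))*(-17) = -60*(-17) = 1020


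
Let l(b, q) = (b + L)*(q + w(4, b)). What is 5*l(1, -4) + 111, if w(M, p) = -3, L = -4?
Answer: 216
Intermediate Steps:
l(b, q) = (-4 + b)*(-3 + q) (l(b, q) = (b - 4)*(q - 3) = (-4 + b)*(-3 + q))
5*l(1, -4) + 111 = 5*(12 - 4*(-4) - 3*1 + 1*(-4)) + 111 = 5*(12 + 16 - 3 - 4) + 111 = 5*21 + 111 = 105 + 111 = 216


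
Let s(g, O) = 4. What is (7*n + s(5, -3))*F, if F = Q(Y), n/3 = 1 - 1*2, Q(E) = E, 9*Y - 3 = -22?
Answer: 323/9 ≈ 35.889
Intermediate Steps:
Y = -19/9 (Y = 1/3 + (1/9)*(-22) = 1/3 - 22/9 = -19/9 ≈ -2.1111)
n = -3 (n = 3*(1 - 1*2) = 3*(1 - 2) = 3*(-1) = -3)
F = -19/9 ≈ -2.1111
(7*n + s(5, -3))*F = (7*(-3) + 4)*(-19/9) = (-21 + 4)*(-19/9) = -17*(-19/9) = 323/9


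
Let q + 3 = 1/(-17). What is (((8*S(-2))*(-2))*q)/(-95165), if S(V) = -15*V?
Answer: -4992/323561 ≈ -0.015428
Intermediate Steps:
q = -52/17 (q = -3 + 1/(-17) = -3 - 1/17 = -52/17 ≈ -3.0588)
S(V) = -15*V
(((8*S(-2))*(-2))*q)/(-95165) = (((8*(-15*(-2)))*(-2))*(-52/17))/(-95165) = (((8*30)*(-2))*(-52/17))*(-1/95165) = ((240*(-2))*(-52/17))*(-1/95165) = -480*(-52/17)*(-1/95165) = (24960/17)*(-1/95165) = -4992/323561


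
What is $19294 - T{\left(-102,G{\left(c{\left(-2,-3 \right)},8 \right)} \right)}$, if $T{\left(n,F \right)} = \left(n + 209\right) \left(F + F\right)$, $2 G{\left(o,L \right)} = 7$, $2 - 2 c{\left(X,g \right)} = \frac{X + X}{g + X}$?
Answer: $18545$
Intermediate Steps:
$c{\left(X,g \right)} = 1 - \frac{X}{X + g}$ ($c{\left(X,g \right)} = 1 - \frac{\left(X + X\right) \frac{1}{g + X}}{2} = 1 - \frac{2 X \frac{1}{X + g}}{2} = 1 - \frac{X}{X + g}$)
$G{\left(o,L \right)} = \frac{7}{2}$ ($G{\left(o,L \right)} = \frac{1}{2} \cdot 7 = \frac{7}{2}$)
$T{\left(n,F \right)} = 2 F \left(209 + n\right)$ ($T{\left(n,F \right)} = \left(209 + n\right) 2 F = 2 F \left(209 + n\right)$)
$19294 - T{\left(-102,G{\left(c{\left(-2,-3 \right)},8 \right)} \right)} = 19294 - 2 \cdot \frac{7}{2} \left(209 - 102\right) = 19294 - 2 \cdot \frac{7}{2} \cdot 107 = 19294 - 749 = 18545$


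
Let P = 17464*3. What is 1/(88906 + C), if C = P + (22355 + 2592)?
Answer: 1/166245 ≈ 6.0152e-6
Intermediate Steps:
P = 52392
C = 77339 (C = 52392 + (22355 + 2592) = 52392 + 24947 = 77339)
1/(88906 + C) = 1/(88906 + 77339) = 1/166245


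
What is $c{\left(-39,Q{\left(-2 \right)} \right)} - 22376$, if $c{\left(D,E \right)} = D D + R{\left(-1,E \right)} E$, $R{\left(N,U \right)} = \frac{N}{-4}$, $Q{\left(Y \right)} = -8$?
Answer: $-20857$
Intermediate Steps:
$R{\left(N,U \right)} = - \frac{N}{4}$ ($R{\left(N,U \right)} = N \left(- \frac{1}{4}\right) = - \frac{N}{4}$)
$c{\left(D,E \right)} = D^{2} + \frac{E}{4}$ ($c{\left(D,E \right)} = D D + \left(- \frac{1}{4}\right) \left(-1\right) E = D^{2} + \frac{E}{4}$)
$c{\left(-39,Q{\left(-2 \right)} \right)} - 22376 = \left(\left(-39\right)^{2} + \frac{1}{4} \left(-8\right)\right) - 22376 = \left(1521 - 2\right) - 22376 = 1519 - 22376 = -20857$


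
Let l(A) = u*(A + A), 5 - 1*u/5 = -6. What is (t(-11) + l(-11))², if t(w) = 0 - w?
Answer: 1437601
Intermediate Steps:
u = 55 (u = 25 - 5*(-6) = 25 + 30 = 55)
t(w) = -w
l(A) = 110*A (l(A) = 55*(A + A) = 55*(2*A) = 110*A)
(t(-11) + l(-11))² = (-1*(-11) + 110*(-11))² = (11 - 1210)² = (-1199)² = 1437601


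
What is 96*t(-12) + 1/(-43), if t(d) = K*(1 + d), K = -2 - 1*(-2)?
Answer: -1/43 ≈ -0.023256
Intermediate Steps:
K = 0 (K = -2 + 2 = 0)
t(d) = 0 (t(d) = 0*(1 + d) = 0)
96*t(-12) + 1/(-43) = 96*0 + 1/(-43) = 0 - 1/43 = -1/43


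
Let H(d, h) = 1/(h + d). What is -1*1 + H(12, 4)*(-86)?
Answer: -51/8 ≈ -6.3750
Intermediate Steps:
H(d, h) = 1/(d + h)
-1*1 + H(12, 4)*(-86) = -1*1 - 86/(12 + 4) = -1 - 86/16 = -1 + (1/16)*(-86) = -1 - 43/8 = -51/8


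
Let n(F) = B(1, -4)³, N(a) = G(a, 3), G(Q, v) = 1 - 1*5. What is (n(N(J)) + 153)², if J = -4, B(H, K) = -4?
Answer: 7921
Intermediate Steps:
G(Q, v) = -4 (G(Q, v) = 1 - 5 = -4)
N(a) = -4
n(F) = -64 (n(F) = (-4)³ = -64)
(n(N(J)) + 153)² = (-64 + 153)² = 89² = 7921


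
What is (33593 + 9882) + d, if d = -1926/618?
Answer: 4477604/103 ≈ 43472.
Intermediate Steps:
d = -321/103 (d = -1926*1/618 = -321/103 ≈ -3.1165)
(33593 + 9882) + d = (33593 + 9882) - 321/103 = 43475 - 321/103 = 4477604/103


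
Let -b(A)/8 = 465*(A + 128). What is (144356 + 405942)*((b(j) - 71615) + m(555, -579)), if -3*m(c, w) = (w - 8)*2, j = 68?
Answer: -1321282557238/3 ≈ -4.4043e+11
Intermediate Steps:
m(c, w) = 16/3 - 2*w/3 (m(c, w) = -(w - 8)*2/3 = -(-8 + w)*2/3 = -(-16 + 2*w)/3 = 16/3 - 2*w/3)
b(A) = -476160 - 3720*A (b(A) = -3720*(A + 128) = -3720*(128 + A) = -8*(59520 + 465*A) = -476160 - 3720*A)
(144356 + 405942)*((b(j) - 71615) + m(555, -579)) = (144356 + 405942)*(((-476160 - 3720*68) - 71615) + (16/3 - 2/3*(-579))) = 550298*(((-476160 - 252960) - 71615) + (16/3 + 386)) = 550298*((-729120 - 71615) + 1174/3) = 550298*(-800735 + 1174/3) = 550298*(-2401031/3) = -1321282557238/3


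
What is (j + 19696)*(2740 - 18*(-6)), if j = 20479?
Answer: 114418400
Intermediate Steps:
(j + 19696)*(2740 - 18*(-6)) = (20479 + 19696)*(2740 - 18*(-6)) = 40175*(2740 + 108) = 40175*2848 = 114418400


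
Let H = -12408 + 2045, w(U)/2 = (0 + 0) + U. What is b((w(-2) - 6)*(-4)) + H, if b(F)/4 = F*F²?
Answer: 245637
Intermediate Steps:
w(U) = 2*U (w(U) = 2*((0 + 0) + U) = 2*(0 + U) = 2*U)
H = -10363
b(F) = 4*F³ (b(F) = 4*(F*F²) = 4*F³)
b((w(-2) - 6)*(-4)) + H = 4*((2*(-2) - 6)*(-4))³ - 10363 = 4*((-4 - 6)*(-4))³ - 10363 = 4*(-10*(-4))³ - 10363 = 4*40³ - 10363 = 4*64000 - 10363 = 256000 - 10363 = 245637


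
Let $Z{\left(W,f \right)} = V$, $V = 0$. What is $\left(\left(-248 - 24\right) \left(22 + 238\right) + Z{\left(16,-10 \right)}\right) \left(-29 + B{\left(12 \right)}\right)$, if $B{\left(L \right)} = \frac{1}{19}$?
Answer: $\frac{38896000}{19} \approx 2.0472 \cdot 10^{6}$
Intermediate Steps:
$Z{\left(W,f \right)} = 0$
$B{\left(L \right)} = \frac{1}{19}$
$\left(\left(-248 - 24\right) \left(22 + 238\right) + Z{\left(16,-10 \right)}\right) \left(-29 + B{\left(12 \right)}\right) = \left(\left(-248 - 24\right) \left(22 + 238\right) + 0\right) \left(-29 + \frac{1}{19}\right) = \left(\left(-272\right) 260 + 0\right) \left(- \frac{550}{19}\right) = \left(-70720 + 0\right) \left(- \frac{550}{19}\right) = \left(-70720\right) \left(- \frac{550}{19}\right) = \frac{38896000}{19}$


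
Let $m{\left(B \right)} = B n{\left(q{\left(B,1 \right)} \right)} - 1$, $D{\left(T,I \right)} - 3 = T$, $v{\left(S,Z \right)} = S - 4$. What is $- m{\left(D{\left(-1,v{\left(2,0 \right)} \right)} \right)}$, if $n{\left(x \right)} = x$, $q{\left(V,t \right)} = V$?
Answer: $-3$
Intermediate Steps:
$v{\left(S,Z \right)} = -4 + S$ ($v{\left(S,Z \right)} = S - 4 = -4 + S$)
$D{\left(T,I \right)} = 3 + T$
$m{\left(B \right)} = -1 + B^{2}$ ($m{\left(B \right)} = B B - 1 = B^{2} - 1 = -1 + B^{2}$)
$- m{\left(D{\left(-1,v{\left(2,0 \right)} \right)} \right)} = - (-1 + \left(3 - 1\right)^{2}) = - (-1 + 2^{2}) = - (-1 + 4) = \left(-1\right) 3 = -3$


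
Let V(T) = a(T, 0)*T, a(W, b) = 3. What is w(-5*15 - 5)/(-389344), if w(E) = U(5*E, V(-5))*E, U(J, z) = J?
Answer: -1000/12167 ≈ -0.082190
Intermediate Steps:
V(T) = 3*T
w(E) = 5*E² (w(E) = (5*E)*E = 5*E²)
w(-5*15 - 5)/(-389344) = (5*(-5*15 - 5)²)/(-389344) = (5*(-75 - 5)²)*(-1/389344) = (5*(-80)²)*(-1/389344) = (5*6400)*(-1/389344) = 32000*(-1/389344) = -1000/12167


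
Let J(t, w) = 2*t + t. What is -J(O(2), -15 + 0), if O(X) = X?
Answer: -6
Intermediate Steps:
J(t, w) = 3*t
-J(O(2), -15 + 0) = -3*2 = -1*6 = -6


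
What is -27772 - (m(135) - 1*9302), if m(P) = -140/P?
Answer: -498662/27 ≈ -18469.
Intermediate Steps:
-27772 - (m(135) - 1*9302) = -27772 - (-140/135 - 1*9302) = -27772 - (-140*1/135 - 9302) = -27772 - (-28/27 - 9302) = -27772 - 1*(-251182/27) = -27772 + 251182/27 = -498662/27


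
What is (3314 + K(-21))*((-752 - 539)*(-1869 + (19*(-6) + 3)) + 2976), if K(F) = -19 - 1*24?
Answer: 8370999276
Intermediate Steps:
K(F) = -43 (K(F) = -19 - 24 = -43)
(3314 + K(-21))*((-752 - 539)*(-1869 + (19*(-6) + 3)) + 2976) = (3314 - 43)*((-752 - 539)*(-1869 + (19*(-6) + 3)) + 2976) = 3271*(-1291*(-1869 + (-114 + 3)) + 2976) = 3271*(-1291*(-1869 - 111) + 2976) = 3271*(-1291*(-1980) + 2976) = 3271*(2556180 + 2976) = 3271*2559156 = 8370999276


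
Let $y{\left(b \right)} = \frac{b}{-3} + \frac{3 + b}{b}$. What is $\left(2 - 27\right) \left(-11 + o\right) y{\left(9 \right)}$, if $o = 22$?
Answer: $\frac{1375}{3} \approx 458.33$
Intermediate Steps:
$y{\left(b \right)} = - \frac{b}{3} + \frac{3 + b}{b}$ ($y{\left(b \right)} = b \left(- \frac{1}{3}\right) + \frac{3 + b}{b} = - \frac{b}{3} + \frac{3 + b}{b}$)
$\left(2 - 27\right) \left(-11 + o\right) y{\left(9 \right)} = \left(2 - 27\right) \left(-11 + 22\right) \left(1 + \frac{3}{9} - 3\right) = \left(-25\right) 11 \left(1 + 3 \cdot \frac{1}{9} - 3\right) = - 275 \left(1 + \frac{1}{3} - 3\right) = \left(-275\right) \left(- \frac{5}{3}\right) = \frac{1375}{3}$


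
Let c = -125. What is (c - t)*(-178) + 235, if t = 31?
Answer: 28003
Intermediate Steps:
(c - t)*(-178) + 235 = (-125 - 1*31)*(-178) + 235 = (-125 - 31)*(-178) + 235 = -156*(-178) + 235 = 27768 + 235 = 28003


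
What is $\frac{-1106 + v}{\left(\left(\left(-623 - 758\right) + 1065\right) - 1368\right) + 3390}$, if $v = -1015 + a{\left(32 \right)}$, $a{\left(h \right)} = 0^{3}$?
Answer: $- \frac{2121}{1706} \approx -1.2433$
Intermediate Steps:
$a{\left(h \right)} = 0$
$v = -1015$ ($v = -1015 + 0 = -1015$)
$\frac{-1106 + v}{\left(\left(\left(-623 - 758\right) + 1065\right) - 1368\right) + 3390} = \frac{-1106 - 1015}{\left(\left(\left(-623 - 758\right) + 1065\right) - 1368\right) + 3390} = - \frac{2121}{\left(\left(\left(-623 - 758\right) + 1065\right) - 1368\right) + 3390} = - \frac{2121}{\left(\left(-1381 + 1065\right) - 1368\right) + 3390} = - \frac{2121}{\left(-316 - 1368\right) + 3390} = - \frac{2121}{-1684 + 3390} = - \frac{2121}{1706}$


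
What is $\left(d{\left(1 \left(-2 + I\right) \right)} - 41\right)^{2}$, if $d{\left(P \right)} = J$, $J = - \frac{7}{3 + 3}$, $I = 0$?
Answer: $\frac{64009}{36} \approx 1778.0$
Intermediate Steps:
$J = - \frac{7}{6} \approx -1.1667$
$d{\left(P \right)} = - \frac{7}{6}$
$\left(d{\left(1 \left(-2 + I\right) \right)} - 41\right)^{2} = \left(- \frac{7}{6} - 41\right)^{2} = \left(- \frac{253}{6}\right)^{2} = \frac{64009}{36}$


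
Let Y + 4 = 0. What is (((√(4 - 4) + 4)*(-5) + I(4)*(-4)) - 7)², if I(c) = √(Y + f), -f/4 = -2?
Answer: 1225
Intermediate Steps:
f = 8 (f = -4*(-2) = 8)
Y = -4 (Y = -4 + 0 = -4)
I(c) = 2 (I(c) = √(-4 + 8) = √4 = 2)
(((√(4 - 4) + 4)*(-5) + I(4)*(-4)) - 7)² = (((√(4 - 4) + 4)*(-5) + 2*(-4)) - 7)² = (((√0 + 4)*(-5) - 8) - 7)² = (((0 + 4)*(-5) - 8) - 7)² = ((4*(-5) - 8) - 7)² = ((-20 - 8) - 7)² = (-28 - 7)² = (-35)² = 1225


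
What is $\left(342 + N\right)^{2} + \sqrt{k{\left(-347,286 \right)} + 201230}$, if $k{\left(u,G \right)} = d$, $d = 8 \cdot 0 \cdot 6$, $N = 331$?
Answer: $452929 + \sqrt{201230} \approx 4.5338 \cdot 10^{5}$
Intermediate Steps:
$d = 0$ ($d = 0 \cdot 6 = 0$)
$k{\left(u,G \right)} = 0$
$\left(342 + N\right)^{2} + \sqrt{k{\left(-347,286 \right)} + 201230} = \left(342 + 331\right)^{2} + \sqrt{0 + 201230} = 673^{2} + \sqrt{201230} = 452929 + \sqrt{201230}$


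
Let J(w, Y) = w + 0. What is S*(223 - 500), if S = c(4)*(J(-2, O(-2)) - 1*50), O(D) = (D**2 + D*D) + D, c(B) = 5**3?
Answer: 1800500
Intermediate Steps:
c(B) = 125
O(D) = D + 2*D**2 (O(D) = (D**2 + D**2) + D = 2*D**2 + D = D + 2*D**2)
J(w, Y) = w
S = -6500 (S = 125*(-2 - 1*50) = 125*(-2 - 50) = 125*(-52) = -6500)
S*(223 - 500) = -6500*(223 - 500) = -6500*(-277) = 1800500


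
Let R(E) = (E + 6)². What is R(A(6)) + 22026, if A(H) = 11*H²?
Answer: 183630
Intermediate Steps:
R(E) = (6 + E)²
R(A(6)) + 22026 = (6 + 11*6²)² + 22026 = (6 + 11*36)² + 22026 = (6 + 396)² + 22026 = 402² + 22026 = 161604 + 22026 = 183630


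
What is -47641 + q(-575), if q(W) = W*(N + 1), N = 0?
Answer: -48216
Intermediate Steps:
q(W) = W (q(W) = W*(0 + 1) = W*1 = W)
-47641 + q(-575) = -47641 - 575 = -48216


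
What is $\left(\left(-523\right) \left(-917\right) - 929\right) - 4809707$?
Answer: $-4331045$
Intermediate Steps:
$\left(\left(-523\right) \left(-917\right) - 929\right) - 4809707 = \left(479591 - 929\right) - 4809707 = 478662 - 4809707 = -4331045$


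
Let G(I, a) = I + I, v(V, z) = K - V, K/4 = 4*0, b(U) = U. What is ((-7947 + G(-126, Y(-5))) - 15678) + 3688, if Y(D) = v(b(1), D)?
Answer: -20189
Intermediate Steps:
K = 0 (K = 4*(4*0) = 4*0 = 0)
v(V, z) = -V (v(V, z) = 0 - V = -V)
Y(D) = -1 (Y(D) = -1*1 = -1)
G(I, a) = 2*I
((-7947 + G(-126, Y(-5))) - 15678) + 3688 = ((-7947 + 2*(-126)) - 15678) + 3688 = ((-7947 - 252) - 15678) + 3688 = (-8199 - 15678) + 3688 = -23877 + 3688 = -20189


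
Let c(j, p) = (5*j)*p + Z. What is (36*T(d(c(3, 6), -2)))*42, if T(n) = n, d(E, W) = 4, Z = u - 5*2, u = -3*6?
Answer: 6048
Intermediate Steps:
u = -18
Z = -28 (Z = -18 - 5*2 = -18 - 10 = -28)
c(j, p) = -28 + 5*j*p (c(j, p) = (5*j)*p - 28 = 5*j*p - 28 = -28 + 5*j*p)
(36*T(d(c(3, 6), -2)))*42 = (36*4)*42 = 144*42 = 6048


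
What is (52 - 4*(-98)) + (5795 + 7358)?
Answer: 13597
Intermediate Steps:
(52 - 4*(-98)) + (5795 + 7358) = (52 + 392) + 13153 = 444 + 13153 = 13597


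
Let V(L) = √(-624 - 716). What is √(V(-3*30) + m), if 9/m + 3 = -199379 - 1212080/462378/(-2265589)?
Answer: √(-41435449009163468389523358 + 1835885043177130593829856270408*I*√335)/958093169576198 ≈ 4.2782 + 4.2782*I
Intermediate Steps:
V(L) = 2*I*√335 (V(L) = √(-1340) = 2*I*√335)
m = -43247828421/958093169576198 (m = 9/(-3 + (-199379 - 1212080/462378/(-2265589))) = 9/(-3 + (-199379 - 1212080*1/462378*(-1/2265589))) = 9/(-3 + (-199379 - 5560/2121*(-1/2265589))) = 9/(-3 + (-199379 + 5560/4805314269)) = 9/(-3 - 958078753633391/4805314269) = 9/(-958093169576198/4805314269) = 9*(-4805314269/958093169576198) = -43247828421/958093169576198 ≈ -4.5139e-5)
√(V(-3*30) + m) = √(2*I*√335 - 43247828421/958093169576198) = √(-43247828421/958093169576198 + 2*I*√335)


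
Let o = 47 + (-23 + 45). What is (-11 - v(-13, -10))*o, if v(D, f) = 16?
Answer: -1863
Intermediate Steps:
o = 69 (o = 47 + 22 = 69)
(-11 - v(-13, -10))*o = (-11 - 1*16)*69 = (-11 - 16)*69 = -27*69 = -1863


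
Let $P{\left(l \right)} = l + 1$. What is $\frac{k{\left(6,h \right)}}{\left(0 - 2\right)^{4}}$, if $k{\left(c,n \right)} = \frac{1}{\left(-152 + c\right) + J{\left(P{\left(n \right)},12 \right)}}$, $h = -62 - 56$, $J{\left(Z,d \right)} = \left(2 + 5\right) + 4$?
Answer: $- \frac{1}{2160} \approx -0.00046296$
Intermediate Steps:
$P{\left(l \right)} = 1 + l$
$J{\left(Z,d \right)} = 11$ ($J{\left(Z,d \right)} = 7 + 4 = 11$)
$h = -118$ ($h = -62 - 56 = -118$)
$k{\left(c,n \right)} = \frac{1}{-141 + c}$ ($k{\left(c,n \right)} = \frac{1}{\left(-152 + c\right) + 11} = \frac{1}{-141 + c}$)
$\frac{k{\left(6,h \right)}}{\left(0 - 2\right)^{4}} = \frac{1}{\left(-141 + 6\right) \left(0 - 2\right)^{4}} = \frac{1}{\left(-135\right) \left(-2\right)^{4}} = - \frac{1}{135 \cdot 16} = \left(- \frac{1}{135}\right) \frac{1}{16} = - \frac{1}{2160}$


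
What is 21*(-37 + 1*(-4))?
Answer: -861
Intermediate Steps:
21*(-37 + 1*(-4)) = 21*(-37 - 4) = 21*(-41) = -861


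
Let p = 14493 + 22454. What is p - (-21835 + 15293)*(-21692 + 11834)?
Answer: -64454089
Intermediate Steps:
p = 36947
p - (-21835 + 15293)*(-21692 + 11834) = 36947 - (-21835 + 15293)*(-21692 + 11834) = 36947 - (-6542)*(-9858) = 36947 - 1*64491036 = 36947 - 64491036 = -64454089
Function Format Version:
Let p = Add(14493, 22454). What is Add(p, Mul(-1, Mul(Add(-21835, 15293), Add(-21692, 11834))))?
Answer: -64454089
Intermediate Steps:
p = 36947
Add(p, Mul(-1, Mul(Add(-21835, 15293), Add(-21692, 11834)))) = Add(36947, Mul(-1, Mul(Add(-21835, 15293), Add(-21692, 11834)))) = Add(36947, Mul(-1, Mul(-6542, -9858))) = Add(36947, Mul(-1, 64491036)) = Add(36947, -64491036) = -64454089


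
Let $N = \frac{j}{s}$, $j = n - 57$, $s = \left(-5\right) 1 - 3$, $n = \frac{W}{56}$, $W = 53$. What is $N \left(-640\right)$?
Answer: $- \frac{31390}{7} \approx -4484.3$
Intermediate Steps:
$n = \frac{53}{56} \approx 0.94643$
$s = -8$ ($s = -5 - 3 = -8$)
$j = - \frac{3139}{56}$ ($j = \frac{53}{56} - 57 = - \frac{3139}{56} \approx -56.054$)
$N = \frac{3139}{448}$ ($N = - \frac{3139}{56 \left(-8\right)} = \left(- \frac{3139}{56}\right) \left(- \frac{1}{8}\right) = \frac{3139}{448} \approx 7.0067$)
$N \left(-640\right) = \frac{3139}{448} \left(-640\right) = - \frac{31390}{7}$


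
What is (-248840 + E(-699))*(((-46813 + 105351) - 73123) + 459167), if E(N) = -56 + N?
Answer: -110965444290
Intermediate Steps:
(-248840 + E(-699))*(((-46813 + 105351) - 73123) + 459167) = (-248840 + (-56 - 699))*(((-46813 + 105351) - 73123) + 459167) = (-248840 - 755)*((58538 - 73123) + 459167) = -249595*(-14585 + 459167) = -249595*444582 = -110965444290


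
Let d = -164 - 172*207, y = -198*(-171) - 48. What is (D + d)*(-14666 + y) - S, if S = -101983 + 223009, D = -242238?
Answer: -5322267890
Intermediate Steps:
y = 33810 (y = 33858 - 48 = 33810)
d = -35768 (d = -164 - 35604 = -35768)
S = 121026
(D + d)*(-14666 + y) - S = (-242238 - 35768)*(-14666 + 33810) - 1*121026 = -278006*19144 - 121026 = -5322146864 - 121026 = -5322267890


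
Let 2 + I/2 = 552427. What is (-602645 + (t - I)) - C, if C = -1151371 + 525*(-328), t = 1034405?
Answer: 650481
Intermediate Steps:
C = -1323571 (C = -1151371 - 172200 = -1323571)
I = 1104850 (I = -4 + 2*552427 = -4 + 1104854 = 1104850)
(-602645 + (t - I)) - C = (-602645 + (1034405 - 1*1104850)) - 1*(-1323571) = (-602645 + (1034405 - 1104850)) + 1323571 = (-602645 - 70445) + 1323571 = -673090 + 1323571 = 650481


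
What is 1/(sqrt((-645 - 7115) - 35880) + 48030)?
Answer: 4803/230692454 - I*sqrt(10910)/1153462270 ≈ 2.082e-5 - 9.0554e-8*I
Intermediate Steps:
1/(sqrt((-645 - 7115) - 35880) + 48030) = 1/(sqrt(-7760 - 35880) + 48030) = 1/(sqrt(-43640) + 48030) = 1/(2*I*sqrt(10910) + 48030) = 1/(48030 + 2*I*sqrt(10910))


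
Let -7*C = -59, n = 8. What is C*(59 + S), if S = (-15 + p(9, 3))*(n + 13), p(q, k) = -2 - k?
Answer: -21299/7 ≈ -3042.7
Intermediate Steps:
C = 59/7 (C = -⅐*(-59) = 59/7 ≈ 8.4286)
S = -420 (S = (-15 + (-2 - 1*3))*(8 + 13) = (-15 + (-2 - 3))*21 = (-15 - 5)*21 = -20*21 = -420)
C*(59 + S) = 59*(59 - 420)/7 = (59/7)*(-361) = -21299/7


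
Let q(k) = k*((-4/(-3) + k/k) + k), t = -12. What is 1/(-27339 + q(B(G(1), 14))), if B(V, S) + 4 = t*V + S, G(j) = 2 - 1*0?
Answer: -3/81527 ≈ -3.6798e-5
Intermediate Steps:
G(j) = 2 (G(j) = 2 + 0 = 2)
B(V, S) = -4 + S - 12*V (B(V, S) = -4 + (-12*V + S) = -4 + (S - 12*V) = -4 + S - 12*V)
q(k) = k*(7/3 + k) (q(k) = k*((-4*(-⅓) + 1) + k) = k*((4/3 + 1) + k) = k*(7/3 + k))
1/(-27339 + q(B(G(1), 14))) = 1/(-27339 + (-4 + 14 - 12*2)*(7 + 3*(-4 + 14 - 12*2))/3) = 1/(-27339 + (-4 + 14 - 24)*(7 + 3*(-4 + 14 - 24))/3) = 1/(-27339 + (⅓)*(-14)*(7 + 3*(-14))) = 1/(-27339 + (⅓)*(-14)*(7 - 42)) = 1/(-27339 + (⅓)*(-14)*(-35)) = 1/(-27339 + 490/3) = 1/(-81527/3) = -3/81527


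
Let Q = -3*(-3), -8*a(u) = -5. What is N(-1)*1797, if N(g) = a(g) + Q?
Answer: 138369/8 ≈ 17296.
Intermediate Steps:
a(u) = 5/8 (a(u) = -1/8*(-5) = 5/8)
Q = 9
N(g) = 77/8 (N(g) = 5/8 + 9 = 77/8)
N(-1)*1797 = (77/8)*1797 = 138369/8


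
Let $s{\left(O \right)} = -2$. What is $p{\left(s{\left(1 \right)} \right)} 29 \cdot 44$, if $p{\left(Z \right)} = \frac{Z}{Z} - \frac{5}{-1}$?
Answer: $7656$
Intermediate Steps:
$p{\left(Z \right)} = 6$ ($p{\left(Z \right)} = 1 - -5 = 1 + 5 = 6$)
$p{\left(s{\left(1 \right)} \right)} 29 \cdot 44 = 6 \cdot 29 \cdot 44 = 174 \cdot 44 = 7656$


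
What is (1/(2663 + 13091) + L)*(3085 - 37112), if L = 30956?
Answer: -16594315432275/15754 ≈ -1.0533e+9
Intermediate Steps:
(1/(2663 + 13091) + L)*(3085 - 37112) = (1/(2663 + 13091) + 30956)*(3085 - 37112) = (1/15754 + 30956)*(-34027) = (487680825/15754)*(-34027) = -16594315432275/15754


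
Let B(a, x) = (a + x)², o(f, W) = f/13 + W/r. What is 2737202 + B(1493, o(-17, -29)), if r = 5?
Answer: 20892954339/4225 ≈ 4.9451e+6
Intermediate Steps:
o(f, W) = W/5 + f/13 (o(f, W) = f/13 + W/5 = W/5 + f/13)
2737202 + B(1493, o(-17, -29)) = 2737202 + (1493 + ((⅕)*(-29) + (1/13)*(-17)))² = 2737202 + (1493 + (-29/5 - 17/13))² = 2737202 + (1493 - 462/65)² = 2737202 + (96583/65)² = 2737202 + 9328275889/4225 = 20892954339/4225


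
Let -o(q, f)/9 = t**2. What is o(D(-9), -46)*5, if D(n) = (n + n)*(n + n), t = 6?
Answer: -1620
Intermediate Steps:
D(n) = 4*n**2 (D(n) = (2*n)*(2*n) = 4*n**2)
o(q, f) = -324 (o(q, f) = -9*6**2 = -9*36 = -324)
o(D(-9), -46)*5 = -324*5 = -1620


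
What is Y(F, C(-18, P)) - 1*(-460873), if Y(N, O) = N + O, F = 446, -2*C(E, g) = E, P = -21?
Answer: 461328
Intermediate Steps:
C(E, g) = -E/2
Y(F, C(-18, P)) - 1*(-460873) = (446 - ½*(-18)) - 1*(-460873) = (446 + 9) + 460873 = 455 + 460873 = 461328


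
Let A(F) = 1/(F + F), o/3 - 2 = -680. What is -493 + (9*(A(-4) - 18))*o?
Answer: 1325213/4 ≈ 3.3130e+5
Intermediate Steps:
o = -2034 (o = 6 + 3*(-680) = 6 - 2040 = -2034)
A(F) = 1/(2*F)
-493 + (9*(A(-4) - 18))*o = -493 + (9*((½)/(-4) - 18))*(-2034) = -493 + (9*((½)*(-¼) - 18))*(-2034) = -493 + (9*(-⅛ - 18))*(-2034) = -493 + (9*(-145/8))*(-2034) = -493 - 1305/8*(-2034) = -493 + 1327185/4 = 1325213/4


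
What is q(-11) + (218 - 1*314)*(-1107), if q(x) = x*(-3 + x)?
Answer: 106426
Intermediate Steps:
q(-11) + (218 - 1*314)*(-1107) = -11*(-3 - 11) + (218 - 1*314)*(-1107) = -11*(-14) + (218 - 314)*(-1107) = 154 - 96*(-1107) = 154 + 106272 = 106426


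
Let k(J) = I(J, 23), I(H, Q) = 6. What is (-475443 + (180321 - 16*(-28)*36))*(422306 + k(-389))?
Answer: -117822514128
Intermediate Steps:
k(J) = 6
(-475443 + (180321 - 16*(-28)*36))*(422306 + k(-389)) = (-475443 + (180321 - 16*(-28)*36))*(422306 + 6) = (-475443 + (180321 - (-448)*36))*422312 = (-475443 + (180321 - 1*(-16128)))*422312 = (-475443 + (180321 + 16128))*422312 = (-475443 + 196449)*422312 = -278994*422312 = -117822514128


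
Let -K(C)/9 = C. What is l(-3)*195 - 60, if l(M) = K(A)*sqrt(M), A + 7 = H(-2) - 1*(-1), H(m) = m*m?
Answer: -60 + 3510*I*sqrt(3) ≈ -60.0 + 6079.5*I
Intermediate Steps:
H(m) = m**2
A = -2 (A = -7 + ((-2)**2 - 1*(-1)) = -7 + (4 + 1) = -7 + 5 = -2)
K(C) = -9*C
l(M) = 18*sqrt(M) (l(M) = (-9*(-2))*sqrt(M) = 18*sqrt(M))
l(-3)*195 - 60 = (18*sqrt(-3))*195 - 60 = (18*(I*sqrt(3)))*195 - 60 = (18*I*sqrt(3))*195 - 60 = 3510*I*sqrt(3) - 60 = -60 + 3510*I*sqrt(3)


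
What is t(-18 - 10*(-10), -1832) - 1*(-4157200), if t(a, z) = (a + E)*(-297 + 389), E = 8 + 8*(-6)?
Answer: 4161064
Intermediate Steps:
E = -40 (E = 8 - 48 = -40)
t(a, z) = -3680 + 92*a (t(a, z) = (a - 40)*(-297 + 389) = (-40 + a)*92 = -3680 + 92*a)
t(-18 - 10*(-10), -1832) - 1*(-4157200) = (-3680 + 92*(-18 - 10*(-10))) - 1*(-4157200) = (-3680 + 92*(-18 + 100)) + 4157200 = (-3680 + 92*82) + 4157200 = (-3680 + 7544) + 4157200 = 3864 + 4157200 = 4161064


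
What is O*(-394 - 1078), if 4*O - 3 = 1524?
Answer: -561936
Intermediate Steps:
O = 1527/4 (O = 3/4 + (1/4)*1524 = 3/4 + 381 = 1527/4 ≈ 381.75)
O*(-394 - 1078) = 1527*(-394 - 1078)/4 = (1527/4)*(-1472) = -561936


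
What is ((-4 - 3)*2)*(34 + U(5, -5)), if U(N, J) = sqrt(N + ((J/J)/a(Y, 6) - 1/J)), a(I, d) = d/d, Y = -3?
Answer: -476 - 14*sqrt(155)/5 ≈ -510.86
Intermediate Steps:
a(I, d) = 1
U(N, J) = sqrt(1 + N - 1/J) (U(N, J) = sqrt(N + ((J/J)/1 - 1/J)) = sqrt(N + (1*1 - 1/J)) = sqrt(N + (1 - 1/J)) = sqrt(1 + N - 1/J))
((-4 - 3)*2)*(34 + U(5, -5)) = ((-4 - 3)*2)*(34 + sqrt(1 + 5 - 1/(-5))) = (-7*2)*(34 + sqrt(1 + 5 - 1*(-1/5))) = -14*(34 + sqrt(1 + 5 + 1/5)) = -14*(34 + sqrt(31/5)) = -14*(34 + sqrt(155)/5) = -476 - 14*sqrt(155)/5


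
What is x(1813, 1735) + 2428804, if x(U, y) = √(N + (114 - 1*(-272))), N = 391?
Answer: 2428804 + √777 ≈ 2.4288e+6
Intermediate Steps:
x(U, y) = √777 (x(U, y) = √(391 + (114 - 1*(-272))) = √(391 + (114 + 272)) = √(391 + 386) = √777)
x(1813, 1735) + 2428804 = √777 + 2428804 = 2428804 + √777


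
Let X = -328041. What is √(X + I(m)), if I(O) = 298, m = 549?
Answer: I*√327743 ≈ 572.49*I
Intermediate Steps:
√(X + I(m)) = √(-328041 + 298) = √(-327743) = I*√327743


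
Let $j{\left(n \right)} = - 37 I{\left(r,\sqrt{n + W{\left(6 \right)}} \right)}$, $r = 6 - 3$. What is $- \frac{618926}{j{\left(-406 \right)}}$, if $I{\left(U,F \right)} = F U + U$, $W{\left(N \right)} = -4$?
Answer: $\frac{618926}{45621} - \frac{618926 i \sqrt{410}}{45621} \approx 13.567 - 274.7 i$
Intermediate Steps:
$r = 3$
$I{\left(U,F \right)} = U + F U$
$j{\left(n \right)} = -111 - 111 \sqrt{-4 + n}$ ($j{\left(n \right)} = - 37 \cdot 3 \left(1 + \sqrt{n - 4}\right) = - 37 \cdot 3 \left(1 + \sqrt{-4 + n}\right) = - 37 \left(3 + 3 \sqrt{-4 + n}\right) = -111 - 111 \sqrt{-4 + n}$)
$- \frac{618926}{j{\left(-406 \right)}} = - \frac{618926}{-111 - 111 \sqrt{-4 - 406}} = - \frac{618926}{-111 - 111 \sqrt{-410}} = - \frac{618926}{-111 - 111 i \sqrt{410}}$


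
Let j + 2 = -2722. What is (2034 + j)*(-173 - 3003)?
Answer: 2191440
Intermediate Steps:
j = -2724 (j = -2 - 2722 = -2724)
(2034 + j)*(-173 - 3003) = (2034 - 2724)*(-173 - 3003) = -690*(-3176) = 2191440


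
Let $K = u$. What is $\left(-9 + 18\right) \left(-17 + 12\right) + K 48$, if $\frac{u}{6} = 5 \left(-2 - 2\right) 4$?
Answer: $-23085$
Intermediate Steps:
$u = -480$ ($u = 6 \cdot 5 \left(-2 - 2\right) 4 = 6 \cdot 5 \left(-4\right) 4 = 6 \left(\left(-20\right) 4\right) = 6 \left(-80\right) = -480$)
$K = -480$
$\left(-9 + 18\right) \left(-17 + 12\right) + K 48 = \left(-9 + 18\right) \left(-17 + 12\right) - 23040 = 9 \left(-5\right) - 23040 = -45 - 23040 = -23085$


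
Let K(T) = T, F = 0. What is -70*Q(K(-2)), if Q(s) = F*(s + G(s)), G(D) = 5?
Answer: 0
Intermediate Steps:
Q(s) = 0 (Q(s) = 0*(s + 5) = 0*(5 + s) = 0)
-70*Q(K(-2)) = -70*0 = 0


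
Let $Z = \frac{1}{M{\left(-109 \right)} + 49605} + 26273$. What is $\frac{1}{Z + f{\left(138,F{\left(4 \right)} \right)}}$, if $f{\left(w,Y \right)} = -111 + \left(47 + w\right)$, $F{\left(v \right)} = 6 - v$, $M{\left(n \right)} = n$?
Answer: $\frac{49496}{1304071113} \approx 3.7955 \cdot 10^{-5}$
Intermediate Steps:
$f{\left(w,Y \right)} = -64 + w$
$Z = \frac{1300408409}{49496}$ ($Z = \frac{1}{-109 + 49605} + 26273 = \frac{1}{49496} + 26273 = \frac{1300408409}{49496} \approx 26273.0$)
$\frac{1}{Z + f{\left(138,F{\left(4 \right)} \right)}} = \frac{1}{\frac{1300408409}{49496} + \left(-64 + 138\right)} = \frac{1}{\frac{1300408409}{49496} + 74} = \frac{1}{\frac{1304071113}{49496}} = \frac{49496}{1304071113}$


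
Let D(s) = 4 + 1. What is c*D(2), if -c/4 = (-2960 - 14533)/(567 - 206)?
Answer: 349860/361 ≈ 969.14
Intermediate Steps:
D(s) = 5
c = 69972/361 (c = -4*(-2960 - 14533)/(567 - 206) = -(-69972)/361 = -4*(-17493/361) = 69972/361 ≈ 193.83)
c*D(2) = (69972/361)*5 = 349860/361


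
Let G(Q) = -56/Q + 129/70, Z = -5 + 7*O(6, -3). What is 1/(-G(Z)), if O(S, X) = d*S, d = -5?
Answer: -3010/6331 ≈ -0.47544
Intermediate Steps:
O(S, X) = -5*S
Z = -215 (Z = -5 + 7*(-5*6) = -5 + 7*(-30) = -5 - 210 = -215)
G(Q) = 129/70 - 56/Q (G(Q) = -56/Q + 129*(1/70) = -56/Q + 129/70 = 129/70 - 56/Q)
1/(-G(Z)) = 1/(-(129/70 - 56/(-215))) = 1/(-(129/70 - 56*(-1/215))) = 1/(-(129/70 + 56/215)) = 1/(-1*6331/3010) = 1/(-6331/3010) = -3010/6331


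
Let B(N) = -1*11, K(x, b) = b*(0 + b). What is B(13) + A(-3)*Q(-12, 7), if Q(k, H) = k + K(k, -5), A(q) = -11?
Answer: -154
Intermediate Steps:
K(x, b) = b² (K(x, b) = b*b = b²)
Q(k, H) = 25 + k (Q(k, H) = k + (-5)² = k + 25 = 25 + k)
B(N) = -11
B(13) + A(-3)*Q(-12, 7) = -11 - 11*(25 - 12) = -11 - 11*13 = -11 - 143 = -154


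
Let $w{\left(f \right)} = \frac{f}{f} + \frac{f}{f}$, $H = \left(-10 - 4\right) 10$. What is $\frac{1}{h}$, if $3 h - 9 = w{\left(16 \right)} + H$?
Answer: $- \frac{1}{43} \approx -0.023256$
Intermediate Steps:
$H = -140$ ($H = \left(-14\right) 10 = -140$)
$w{\left(f \right)} = 2$ ($w{\left(f \right)} = 1 + 1 = 2$)
$h = -43$ ($h = 3 + \frac{2 - 140}{3} = 3 + \frac{1}{3} \left(-138\right) = 3 - 46 = -43$)
$\frac{1}{h} = \frac{1}{-43} = - \frac{1}{43}$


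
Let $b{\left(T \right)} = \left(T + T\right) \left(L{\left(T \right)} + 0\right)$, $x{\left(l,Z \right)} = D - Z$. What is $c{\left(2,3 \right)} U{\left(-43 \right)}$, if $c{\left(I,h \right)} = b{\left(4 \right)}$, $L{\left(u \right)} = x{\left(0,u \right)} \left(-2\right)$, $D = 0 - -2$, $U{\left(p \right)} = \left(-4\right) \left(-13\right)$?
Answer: $1664$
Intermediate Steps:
$U{\left(p \right)} = 52$
$D = 2$ ($D = 0 + 2 = 2$)
$x{\left(l,Z \right)} = 2 - Z$
$L{\left(u \right)} = -4 + 2 u$ ($L{\left(u \right)} = \left(2 - u\right) \left(-2\right) = -4 + 2 u$)
$b{\left(T \right)} = 2 T \left(-4 + 2 T\right)$ ($b{\left(T \right)} = \left(T + T\right) \left(\left(-4 + 2 T\right) + 0\right) = 2 T \left(-4 + 2 T\right)$)
$c{\left(I,h \right)} = 32$ ($c{\left(I,h \right)} = 4 \cdot 4 \left(-2 + 4\right) = 4 \cdot 4 \cdot 2 = 32$)
$c{\left(2,3 \right)} U{\left(-43 \right)} = 32 \cdot 52 = 1664$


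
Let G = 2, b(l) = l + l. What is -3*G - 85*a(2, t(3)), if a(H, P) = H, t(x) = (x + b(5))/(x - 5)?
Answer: -176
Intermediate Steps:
b(l) = 2*l
t(x) = (10 + x)/(-5 + x) (t(x) = (x + 2*5)/(x - 5) = (x + 10)/(-5 + x) = (10 + x)/(-5 + x))
-3*G - 85*a(2, t(3)) = -3*2 - 85*2 = -6 - 170 = -176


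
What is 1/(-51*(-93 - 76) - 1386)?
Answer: 1/7233 ≈ 0.00013826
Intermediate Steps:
1/(-51*(-93 - 76) - 1386) = 1/(-51*(-169) - 1386) = 1/(8619 - 1386) = 1/7233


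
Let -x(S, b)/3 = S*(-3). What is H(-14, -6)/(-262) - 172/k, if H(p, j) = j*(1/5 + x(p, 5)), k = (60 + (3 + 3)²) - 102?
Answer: 50669/1965 ≈ 25.786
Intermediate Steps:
x(S, b) = 9*S (x(S, b) = -3*S*(-3) = -(-9)*S = 9*S)
k = -6 (k = (60 + 6²) - 102 = (60 + 36) - 102 = 96 - 102 = -6)
H(p, j) = j*(⅕ + 9*p) (H(p, j) = j*(1/5 + 9*p) = j*(⅕ + 9*p))
H(-14, -6)/(-262) - 172/k = ((⅕)*(-6)*(1 + 45*(-14)))/(-262) - 172/(-6) = ((⅕)*(-6)*(1 - 630))*(-1/262) - 172*(-⅙) = ((⅕)*(-6)*(-629))*(-1/262) + 86/3 = (3774/5)*(-1/262) + 86/3 = -1887/655 + 86/3 = 50669/1965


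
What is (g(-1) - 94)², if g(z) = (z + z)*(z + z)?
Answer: 8100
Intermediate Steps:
g(z) = 4*z² (g(z) = (2*z)*(2*z) = 4*z²)
(g(-1) - 94)² = (4*(-1)² - 94)² = (4*1 - 94)² = (4 - 94)² = (-90)² = 8100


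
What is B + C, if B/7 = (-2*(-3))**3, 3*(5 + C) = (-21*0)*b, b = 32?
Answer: 1507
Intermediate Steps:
C = -5 (C = -5 + (-21*0*32)/3 = -5 + (0*32)/3 = -5 + (1/3)*0 = -5 + 0 = -5)
B = 1512 (B = 7*(-2*(-3))**3 = 7*6**3 = 7*216 = 1512)
B + C = 1512 - 5 = 1507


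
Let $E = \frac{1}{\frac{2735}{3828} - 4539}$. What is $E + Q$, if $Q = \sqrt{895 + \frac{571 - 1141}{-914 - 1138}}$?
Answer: $- \frac{3828}{17372557} + \frac{\sqrt{32230}}{6} \approx 29.921$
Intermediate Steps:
$E = - \frac{3828}{17372557}$ ($E = \frac{1}{2735 \cdot \frac{1}{3828} - 4539} = \frac{1}{\frac{2735}{3828} - 4539} = \frac{1}{- \frac{17372557}{3828}} = - \frac{3828}{17372557} \approx -0.00022035$)
$Q = \frac{\sqrt{32230}}{6}$ ($Q = \sqrt{895 - \frac{570}{-2052}} = \sqrt{895 - - \frac{5}{18}} = \sqrt{895 + \frac{5}{18}} = \sqrt{\frac{16115}{18}} = \frac{\sqrt{32230}}{6} \approx 29.921$)
$E + Q = - \frac{3828}{17372557} + \frac{\sqrt{32230}}{6}$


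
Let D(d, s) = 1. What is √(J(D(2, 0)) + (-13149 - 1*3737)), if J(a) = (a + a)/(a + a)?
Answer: I*√16885 ≈ 129.94*I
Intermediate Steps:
J(a) = 1 (J(a) = (2*a)/((2*a)) = (2*a)*(1/(2*a)) = 1)
√(J(D(2, 0)) + (-13149 - 1*3737)) = √(1 + (-13149 - 1*3737)) = √(1 + (-13149 - 3737)) = √(1 - 16886) = √(-16885) = I*√16885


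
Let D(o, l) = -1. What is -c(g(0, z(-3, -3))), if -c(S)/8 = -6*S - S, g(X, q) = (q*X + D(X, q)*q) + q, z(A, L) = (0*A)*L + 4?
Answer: 0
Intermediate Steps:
z(A, L) = 4 (z(A, L) = 0*L + 4 = 0 + 4 = 4)
g(X, q) = X*q (g(X, q) = (q*X - q) + q = (X*q - q) + q = (-q + X*q) + q = X*q)
c(S) = 56*S (c(S) = -8*(-6*S - S) = -(-56)*S = 56*S)
-c(g(0, z(-3, -3))) = -56*0*4 = -56*0 = -1*0 = 0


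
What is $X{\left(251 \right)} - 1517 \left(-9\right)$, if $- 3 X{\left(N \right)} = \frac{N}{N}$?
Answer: $\frac{40958}{3} \approx 13653.0$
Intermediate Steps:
$X{\left(N \right)} = - \frac{1}{3}$ ($X{\left(N \right)} = - \frac{N \frac{1}{N}}{3} = \left(- \frac{1}{3}\right) 1 = - \frac{1}{3}$)
$X{\left(251 \right)} - 1517 \left(-9\right) = - \frac{1}{3} - 1517 \left(-9\right) = - \frac{1}{3} - -13653 = - \frac{1}{3} + 13653 = \frac{40958}{3}$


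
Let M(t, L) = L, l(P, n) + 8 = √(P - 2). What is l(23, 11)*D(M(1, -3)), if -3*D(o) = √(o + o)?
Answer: I*√6*(8 - √21)/3 ≈ 2.7903*I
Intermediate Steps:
l(P, n) = -8 + √(-2 + P) (l(P, n) = -8 + √(P - 2) = -8 + √(-2 + P))
D(o) = -√2*√o/3 (D(o) = -√(o + o)/3 = -√2*√o/3)
l(23, 11)*D(M(1, -3)) = (-8 + √(-2 + 23))*(-√2*√(-3)/3) = (-8 + √21)*(-√2*I*√3/3) = (-8 + √21)*(-I*√6/3) = -I*√6*(-8 + √21)/3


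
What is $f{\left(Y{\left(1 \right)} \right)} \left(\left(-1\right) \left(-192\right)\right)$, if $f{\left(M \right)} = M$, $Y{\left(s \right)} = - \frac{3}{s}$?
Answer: $-576$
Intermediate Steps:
$f{\left(Y{\left(1 \right)} \right)} \left(\left(-1\right) \left(-192\right)\right) = - \frac{3}{1} \left(\left(-1\right) \left(-192\right)\right) = \left(-3\right) 1 \cdot 192 = \left(-3\right) 192 = -576$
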